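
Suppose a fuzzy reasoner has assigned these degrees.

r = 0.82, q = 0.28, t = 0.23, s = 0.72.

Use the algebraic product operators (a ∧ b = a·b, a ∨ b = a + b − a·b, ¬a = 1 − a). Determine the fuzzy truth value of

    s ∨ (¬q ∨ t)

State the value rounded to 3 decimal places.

¬q = 1 − 0.2800 = 0.7200
¬q ∨ t = a + b − a·b on (0.7200, 0.2300) = 0.7844
s ∨ (¬q ∨ t) = a + b − a·b on (0.7200, 0.7844) = 0.9396

0.940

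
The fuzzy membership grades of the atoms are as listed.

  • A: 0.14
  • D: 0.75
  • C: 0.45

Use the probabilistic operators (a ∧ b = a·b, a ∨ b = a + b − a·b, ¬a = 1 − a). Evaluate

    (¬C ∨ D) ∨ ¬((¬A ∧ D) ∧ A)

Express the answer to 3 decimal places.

0.990

¬C = 1 − 0.4500 = 0.5500
¬C ∨ D = a + b − a·b on (0.5500, 0.7500) = 0.8875
¬A = 1 − 0.1400 = 0.8600
¬A ∧ D = a·b on (0.8600, 0.7500) = 0.6450
(¬A ∧ D) ∧ A = a·b on (0.6450, 0.1400) = 0.0903
¬((¬A ∧ D) ∧ A) = 1 − 0.0903 = 0.9097
(¬C ∨ D) ∨ ¬((¬A ∧ D) ∧ A) = a + b − a·b on (0.8875, 0.9097) = 0.9898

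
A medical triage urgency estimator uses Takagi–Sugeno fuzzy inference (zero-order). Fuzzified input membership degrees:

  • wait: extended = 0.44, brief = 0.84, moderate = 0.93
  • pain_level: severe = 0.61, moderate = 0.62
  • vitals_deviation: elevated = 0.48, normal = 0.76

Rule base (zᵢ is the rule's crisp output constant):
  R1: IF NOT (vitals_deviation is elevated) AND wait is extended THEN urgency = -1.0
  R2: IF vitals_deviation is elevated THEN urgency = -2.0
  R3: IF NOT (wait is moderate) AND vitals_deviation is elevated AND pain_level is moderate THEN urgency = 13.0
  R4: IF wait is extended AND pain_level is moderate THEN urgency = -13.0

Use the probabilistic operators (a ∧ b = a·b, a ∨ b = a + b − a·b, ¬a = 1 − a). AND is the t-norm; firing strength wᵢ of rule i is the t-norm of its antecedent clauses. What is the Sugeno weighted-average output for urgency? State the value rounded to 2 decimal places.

R1 (z=-1.0): ¬elevated=1−0.48=0.52, extended=0.44; AND[a·b] → w = 0.2288
R2 (z=-2.0): elevated=0.48 → w = 0.4800
R3 (z=13.0): ¬moderate=1−0.93=0.07, elevated=0.48, moderate=0.62; AND[a·b] → w = 0.0208
R4 (z=-13.0): extended=0.44, moderate=0.62; AND[a·b] → w = 0.2728
Weighted average = (0.2288·-1.0 + 0.4800·-2.0 + 0.0208·13.0 + 0.2728·-13.0) / (0.2288 + 0.4800 + 0.0208 + 0.2728)
  = -4.4644 / 1.0024 = -4.45

-4.45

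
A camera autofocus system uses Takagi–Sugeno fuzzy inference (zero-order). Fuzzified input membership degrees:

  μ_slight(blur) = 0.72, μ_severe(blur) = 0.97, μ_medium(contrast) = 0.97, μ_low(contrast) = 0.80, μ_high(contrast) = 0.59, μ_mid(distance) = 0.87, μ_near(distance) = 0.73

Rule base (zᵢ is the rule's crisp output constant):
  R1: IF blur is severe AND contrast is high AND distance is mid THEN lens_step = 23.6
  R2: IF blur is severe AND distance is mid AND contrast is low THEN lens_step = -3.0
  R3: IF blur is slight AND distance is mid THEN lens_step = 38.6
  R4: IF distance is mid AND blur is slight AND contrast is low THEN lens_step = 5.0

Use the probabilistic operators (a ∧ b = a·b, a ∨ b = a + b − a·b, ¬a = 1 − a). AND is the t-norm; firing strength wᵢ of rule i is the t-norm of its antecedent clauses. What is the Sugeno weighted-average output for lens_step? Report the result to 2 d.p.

R1 (z=23.6): severe=0.97, high=0.59, mid=0.87; AND[a·b] → w = 0.4979
R2 (z=-3.0): severe=0.97, mid=0.87, low=0.80; AND[a·b] → w = 0.6751
R3 (z=38.6): slight=0.72, mid=0.87; AND[a·b] → w = 0.6264
R4 (z=5.0): mid=0.87, slight=0.72, low=0.80; AND[a·b] → w = 0.5011
Weighted average = (0.4979·23.6 + 0.6751·-3.0 + 0.6264·38.6 + 0.5011·5.0) / (0.4979 + 0.6751 + 0.6264 + 0.5011)
  = 36.4097 / 2.3005 = 15.83

15.83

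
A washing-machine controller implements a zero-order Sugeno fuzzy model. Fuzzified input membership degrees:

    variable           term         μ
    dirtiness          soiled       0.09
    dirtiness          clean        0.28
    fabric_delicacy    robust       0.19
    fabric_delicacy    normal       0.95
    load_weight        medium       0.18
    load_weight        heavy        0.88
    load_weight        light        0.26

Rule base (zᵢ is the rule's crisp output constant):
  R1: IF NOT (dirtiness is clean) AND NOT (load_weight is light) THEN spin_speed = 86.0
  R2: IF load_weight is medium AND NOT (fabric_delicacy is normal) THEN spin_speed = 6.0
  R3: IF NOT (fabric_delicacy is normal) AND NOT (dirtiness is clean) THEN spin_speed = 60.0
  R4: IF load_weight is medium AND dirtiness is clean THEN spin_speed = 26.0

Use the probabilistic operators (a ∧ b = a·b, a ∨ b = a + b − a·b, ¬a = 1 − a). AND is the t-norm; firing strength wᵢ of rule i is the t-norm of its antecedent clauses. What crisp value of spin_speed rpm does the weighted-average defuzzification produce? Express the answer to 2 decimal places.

R1 (z=86.0): ¬clean=1−0.28=0.72, ¬light=1−0.26=0.74; AND[a·b] → w = 0.5328
R2 (z=6.0): medium=0.18, ¬normal=1−0.95=0.05; AND[a·b] → w = 0.0090
R3 (z=60.0): ¬normal=1−0.95=0.05, ¬clean=1−0.28=0.72; AND[a·b] → w = 0.0360
R4 (z=26.0): medium=0.18, clean=0.28; AND[a·b] → w = 0.0504
Weighted average = (0.5328·86.0 + 0.0090·6.0 + 0.0360·60.0 + 0.0504·26.0) / (0.5328 + 0.0090 + 0.0360 + 0.0504)
  = 49.3452 / 0.6282 = 78.55

78.55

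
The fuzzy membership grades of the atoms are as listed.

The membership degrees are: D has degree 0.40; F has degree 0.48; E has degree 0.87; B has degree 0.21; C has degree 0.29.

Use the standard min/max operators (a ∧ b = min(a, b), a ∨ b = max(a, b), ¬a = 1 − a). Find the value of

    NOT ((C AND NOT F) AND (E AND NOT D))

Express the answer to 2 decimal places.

0.71

NOT F = 1 − 0.48 = 0.52
C AND NOT F = min(a, b) on (0.29, 0.52) = 0.29
NOT D = 1 − 0.40 = 0.60
E AND NOT D = min(a, b) on (0.87, 0.60) = 0.60
(C AND NOT F) AND (E AND NOT D) = min(a, b) on (0.29, 0.60) = 0.29
NOT ((C AND NOT F) AND (E AND NOT D)) = 1 − 0.29 = 0.71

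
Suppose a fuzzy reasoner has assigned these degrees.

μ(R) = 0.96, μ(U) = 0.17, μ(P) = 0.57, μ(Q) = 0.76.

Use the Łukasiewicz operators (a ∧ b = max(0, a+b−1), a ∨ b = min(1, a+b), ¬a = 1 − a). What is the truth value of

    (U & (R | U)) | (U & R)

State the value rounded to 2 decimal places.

R | U = min(1, a+b) on (0.96, 0.17) = 1.00
U & (R | U) = max(0, a+b−1) on (0.17, 1.00) = 0.17
U & R = max(0, a+b−1) on (0.17, 0.96) = 0.13
(U & (R | U)) | (U & R) = min(1, a+b) on (0.17, 0.13) = 0.30

0.30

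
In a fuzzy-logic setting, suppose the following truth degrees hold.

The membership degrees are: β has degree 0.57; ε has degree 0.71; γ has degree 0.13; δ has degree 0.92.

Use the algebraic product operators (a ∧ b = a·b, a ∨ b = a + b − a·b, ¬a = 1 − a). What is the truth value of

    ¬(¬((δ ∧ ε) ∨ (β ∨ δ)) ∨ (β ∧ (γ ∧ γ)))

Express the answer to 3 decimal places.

δ ∧ ε = a·b on (0.9200, 0.7100) = 0.6532
β ∨ δ = a + b − a·b on (0.5700, 0.9200) = 0.9656
(δ ∧ ε) ∨ (β ∨ δ) = a + b − a·b on (0.6532, 0.9656) = 0.9881
¬((δ ∧ ε) ∨ (β ∨ δ)) = 1 − 0.9881 = 0.0119
γ ∧ γ = a·b on (0.1300, 0.1300) = 0.0169
β ∧ (γ ∧ γ) = a·b on (0.5700, 0.0169) = 0.0096
¬((δ ∧ ε) ∨ (β ∨ δ)) ∨ (β ∧ (γ ∧ γ)) = a + b − a·b on (0.0119, 0.0096) = 0.0214
¬(¬((δ ∧ ε) ∨ (β ∨ δ)) ∨ (β ∧ (γ ∧ γ))) = 1 − 0.0214 = 0.9786

0.979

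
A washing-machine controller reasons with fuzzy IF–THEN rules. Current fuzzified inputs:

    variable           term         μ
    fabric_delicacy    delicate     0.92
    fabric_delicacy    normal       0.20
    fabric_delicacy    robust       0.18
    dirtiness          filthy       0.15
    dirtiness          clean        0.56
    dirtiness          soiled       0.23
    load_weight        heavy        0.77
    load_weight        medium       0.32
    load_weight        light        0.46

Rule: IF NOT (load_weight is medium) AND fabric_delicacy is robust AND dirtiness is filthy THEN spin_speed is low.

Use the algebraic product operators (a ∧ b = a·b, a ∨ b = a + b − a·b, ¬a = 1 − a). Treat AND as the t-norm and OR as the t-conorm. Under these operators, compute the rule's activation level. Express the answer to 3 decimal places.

0.018

firing strength: ¬medium=1−0.32=0.68, robust=0.18, filthy=0.15; AND[a·b] → w = 0.0184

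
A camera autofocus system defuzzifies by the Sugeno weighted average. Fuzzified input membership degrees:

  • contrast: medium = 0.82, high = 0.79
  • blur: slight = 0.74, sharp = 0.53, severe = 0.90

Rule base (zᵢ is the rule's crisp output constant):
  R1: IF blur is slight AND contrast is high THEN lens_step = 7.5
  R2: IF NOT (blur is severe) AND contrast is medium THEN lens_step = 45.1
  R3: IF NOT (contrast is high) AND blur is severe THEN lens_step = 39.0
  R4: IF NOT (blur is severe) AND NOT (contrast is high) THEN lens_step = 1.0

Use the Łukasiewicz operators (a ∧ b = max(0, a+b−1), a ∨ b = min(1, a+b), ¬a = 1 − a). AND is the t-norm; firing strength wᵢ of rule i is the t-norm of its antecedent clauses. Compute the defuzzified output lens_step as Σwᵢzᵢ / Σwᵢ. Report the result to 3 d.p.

R1 (z=7.5): slight=0.74, high=0.79; AND[max(0, a+b−1)] → w = 0.53
R2 (z=45.1): ¬severe=1−0.90=0.10, medium=0.82; AND[max(0, a+b−1)] → w = 0.00
R3 (z=39.0): ¬high=1−0.79=0.21, severe=0.90; AND[max(0, a+b−1)] → w = 0.11
R4 (z=1.0): ¬severe=1−0.90=0.10, ¬high=1−0.79=0.21; AND[max(0, a+b−1)] → w = 0.00
Weighted average = (0.53·7.5 + 0.00·45.1 + 0.11·39.0 + 0.00·1.0) / (0.53 + 0.00 + 0.11 + 0.00)
  = 8.2650 / 0.6400 = 12.914

12.914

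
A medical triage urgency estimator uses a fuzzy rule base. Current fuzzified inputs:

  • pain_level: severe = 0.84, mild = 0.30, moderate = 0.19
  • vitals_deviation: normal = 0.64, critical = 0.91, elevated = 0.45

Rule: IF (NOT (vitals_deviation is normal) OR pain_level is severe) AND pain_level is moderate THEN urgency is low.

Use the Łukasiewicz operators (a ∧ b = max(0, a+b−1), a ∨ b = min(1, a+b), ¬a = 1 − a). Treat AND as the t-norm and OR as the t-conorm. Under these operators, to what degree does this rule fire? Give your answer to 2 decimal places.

0.19

firing strength: (¬normal=1−0.64=0.36 OR severe=0.84) = 1.00; AND[max(0, a+b−1)] with moderate=0.19 → w = 0.19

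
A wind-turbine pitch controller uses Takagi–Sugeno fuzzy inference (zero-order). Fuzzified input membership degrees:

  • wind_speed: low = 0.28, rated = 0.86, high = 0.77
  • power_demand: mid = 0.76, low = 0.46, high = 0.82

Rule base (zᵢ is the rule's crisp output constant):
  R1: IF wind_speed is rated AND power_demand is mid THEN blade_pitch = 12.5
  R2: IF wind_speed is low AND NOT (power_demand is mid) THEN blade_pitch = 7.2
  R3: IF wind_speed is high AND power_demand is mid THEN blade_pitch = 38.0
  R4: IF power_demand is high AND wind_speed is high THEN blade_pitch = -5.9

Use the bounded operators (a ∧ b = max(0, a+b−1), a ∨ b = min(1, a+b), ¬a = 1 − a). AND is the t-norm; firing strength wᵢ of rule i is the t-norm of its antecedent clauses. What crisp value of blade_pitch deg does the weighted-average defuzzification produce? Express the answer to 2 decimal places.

R1 (z=12.5): rated=0.86, mid=0.76; AND[max(0, a+b−1)] → w = 0.62
R2 (z=7.2): low=0.28, ¬mid=1−0.76=0.24; AND[max(0, a+b−1)] → w = 0.00
R3 (z=38.0): high=0.77, mid=0.76; AND[max(0, a+b−1)] → w = 0.53
R4 (z=-5.9): high=0.82, high=0.77; AND[max(0, a+b−1)] → w = 0.59
Weighted average = (0.62·12.5 + 0.00·7.2 + 0.53·38.0 + 0.59·-5.9) / (0.62 + 0.00 + 0.53 + 0.59)
  = 24.4090 / 1.7400 = 14.03

14.03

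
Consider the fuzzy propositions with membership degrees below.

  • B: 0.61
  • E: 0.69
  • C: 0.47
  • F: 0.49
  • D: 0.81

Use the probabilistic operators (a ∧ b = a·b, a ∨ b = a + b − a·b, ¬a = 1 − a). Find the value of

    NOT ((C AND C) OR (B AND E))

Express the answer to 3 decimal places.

C AND C = a·b on (0.4700, 0.4700) = 0.2209
B AND E = a·b on (0.6100, 0.6900) = 0.4209
(C AND C) OR (B AND E) = a + b − a·b on (0.2209, 0.4209) = 0.5488
NOT ((C AND C) OR (B AND E)) = 1 − 0.5488 = 0.4512

0.451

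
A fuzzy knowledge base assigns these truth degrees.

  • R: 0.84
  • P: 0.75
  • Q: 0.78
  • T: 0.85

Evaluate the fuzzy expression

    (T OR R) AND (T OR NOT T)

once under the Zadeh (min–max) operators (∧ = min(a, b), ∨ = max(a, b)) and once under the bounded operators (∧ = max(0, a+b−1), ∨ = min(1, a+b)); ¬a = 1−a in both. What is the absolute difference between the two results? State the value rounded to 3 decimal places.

0.150

Under Zadeh (min–max):
  T OR R = max(a, b) on (0.85, 0.84) = 0.85
  NOT T = 1 − 0.85 = 0.15
  T OR NOT T = max(a, b) on (0.85, 0.15) = 0.85
  (T OR R) AND (T OR NOT T) = min(a, b) on (0.85, 0.85) = 0.85
  → value = 0.8500
Under bounded:
  T OR R = min(1, a+b) on (0.85, 0.84) = 1.00
  NOT T = 1 − 0.85 = 0.15
  T OR NOT T = min(1, a+b) on (0.85, 0.15) = 1.00
  (T OR R) AND (T OR NOT T) = max(0, a+b−1) on (1.00, 1.00) = 1.00
  → value = 1.0000
|0.8500 − 1.0000| = 0.150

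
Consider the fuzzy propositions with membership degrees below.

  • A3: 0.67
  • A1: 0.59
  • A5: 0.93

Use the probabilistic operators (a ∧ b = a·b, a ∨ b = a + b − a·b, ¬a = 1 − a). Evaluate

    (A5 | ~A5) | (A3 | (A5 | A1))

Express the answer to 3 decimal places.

~A5 = 1 − 0.9300 = 0.0700
A5 | ~A5 = a + b − a·b on (0.9300, 0.0700) = 0.9349
A5 | A1 = a + b − a·b on (0.9300, 0.5900) = 0.9713
A3 | (A5 | A1) = a + b − a·b on (0.6700, 0.9713) = 0.9905
(A5 | ~A5) | (A3 | (A5 | A1)) = a + b − a·b on (0.9349, 0.9905) = 0.9994

0.999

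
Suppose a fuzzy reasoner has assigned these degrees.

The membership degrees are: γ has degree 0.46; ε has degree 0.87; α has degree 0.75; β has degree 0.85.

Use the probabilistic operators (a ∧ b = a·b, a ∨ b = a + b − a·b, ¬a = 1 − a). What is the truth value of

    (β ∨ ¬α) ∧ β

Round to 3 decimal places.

0.754

¬α = 1 − 0.7500 = 0.2500
β ∨ ¬α = a + b − a·b on (0.8500, 0.2500) = 0.8875
(β ∨ ¬α) ∧ β = a·b on (0.8875, 0.8500) = 0.7544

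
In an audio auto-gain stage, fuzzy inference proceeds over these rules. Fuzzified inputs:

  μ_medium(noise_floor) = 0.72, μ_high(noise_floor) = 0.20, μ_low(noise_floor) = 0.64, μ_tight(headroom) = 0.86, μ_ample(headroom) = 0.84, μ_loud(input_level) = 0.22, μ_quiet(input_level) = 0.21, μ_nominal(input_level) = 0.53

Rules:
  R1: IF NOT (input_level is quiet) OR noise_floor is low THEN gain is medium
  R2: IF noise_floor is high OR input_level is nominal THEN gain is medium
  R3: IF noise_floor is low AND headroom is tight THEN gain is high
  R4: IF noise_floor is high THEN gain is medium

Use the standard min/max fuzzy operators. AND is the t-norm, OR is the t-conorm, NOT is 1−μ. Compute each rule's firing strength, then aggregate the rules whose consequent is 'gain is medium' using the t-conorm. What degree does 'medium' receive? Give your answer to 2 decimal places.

R1: ¬quiet=1−0.21=0.79, low=0.64; OR[max(a, b)] → w = 0.79
R2: high=0.20, nominal=0.53; OR[max(a, b)] → w = 0.53
R3: low=0.64, tight=0.86; AND[min(a, b)] → w = 0.64
R4: high=0.20 → w = 0.20
Rules with consequent 'medium': {R1, R2, R4} → strengths 0.79, 0.53, 0.20
Aggregate via t-conorm [max(a, b)]: 0.79

0.79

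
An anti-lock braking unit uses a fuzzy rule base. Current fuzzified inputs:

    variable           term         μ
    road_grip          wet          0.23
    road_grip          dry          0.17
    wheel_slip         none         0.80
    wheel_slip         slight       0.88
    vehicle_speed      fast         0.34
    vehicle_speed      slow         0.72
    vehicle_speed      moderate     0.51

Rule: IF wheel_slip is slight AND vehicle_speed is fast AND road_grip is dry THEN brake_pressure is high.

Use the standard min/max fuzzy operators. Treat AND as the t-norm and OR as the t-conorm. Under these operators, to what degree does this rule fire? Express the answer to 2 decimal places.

0.17

firing strength: slight=0.88, fast=0.34, dry=0.17; AND[min(a, b)] → w = 0.17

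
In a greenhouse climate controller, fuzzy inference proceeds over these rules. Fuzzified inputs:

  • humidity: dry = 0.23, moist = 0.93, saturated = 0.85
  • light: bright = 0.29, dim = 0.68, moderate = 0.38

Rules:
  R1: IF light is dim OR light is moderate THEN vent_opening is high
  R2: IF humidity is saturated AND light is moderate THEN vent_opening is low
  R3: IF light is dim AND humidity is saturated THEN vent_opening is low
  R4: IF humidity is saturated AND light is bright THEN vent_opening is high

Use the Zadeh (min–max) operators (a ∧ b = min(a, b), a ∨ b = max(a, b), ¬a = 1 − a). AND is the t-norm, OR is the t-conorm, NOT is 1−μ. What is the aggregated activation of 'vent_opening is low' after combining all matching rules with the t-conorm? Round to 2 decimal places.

R1: dim=0.68, moderate=0.38; OR[max(a, b)] → w = 0.68
R2: saturated=0.85, moderate=0.38; AND[min(a, b)] → w = 0.38
R3: dim=0.68, saturated=0.85; AND[min(a, b)] → w = 0.68
R4: saturated=0.85, bright=0.29; AND[min(a, b)] → w = 0.29
Rules with consequent 'low': {R2, R3} → strengths 0.38, 0.68
Aggregate via t-conorm [max(a, b)]: 0.68

0.68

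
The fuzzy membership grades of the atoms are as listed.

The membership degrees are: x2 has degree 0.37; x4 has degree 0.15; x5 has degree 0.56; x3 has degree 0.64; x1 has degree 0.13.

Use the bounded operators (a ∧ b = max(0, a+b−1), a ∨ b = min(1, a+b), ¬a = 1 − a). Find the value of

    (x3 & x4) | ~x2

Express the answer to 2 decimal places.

x3 & x4 = max(0, a+b−1) on (0.64, 0.15) = 0.00
~x2 = 1 − 0.37 = 0.63
(x3 & x4) | ~x2 = min(1, a+b) on (0.00, 0.63) = 0.63

0.63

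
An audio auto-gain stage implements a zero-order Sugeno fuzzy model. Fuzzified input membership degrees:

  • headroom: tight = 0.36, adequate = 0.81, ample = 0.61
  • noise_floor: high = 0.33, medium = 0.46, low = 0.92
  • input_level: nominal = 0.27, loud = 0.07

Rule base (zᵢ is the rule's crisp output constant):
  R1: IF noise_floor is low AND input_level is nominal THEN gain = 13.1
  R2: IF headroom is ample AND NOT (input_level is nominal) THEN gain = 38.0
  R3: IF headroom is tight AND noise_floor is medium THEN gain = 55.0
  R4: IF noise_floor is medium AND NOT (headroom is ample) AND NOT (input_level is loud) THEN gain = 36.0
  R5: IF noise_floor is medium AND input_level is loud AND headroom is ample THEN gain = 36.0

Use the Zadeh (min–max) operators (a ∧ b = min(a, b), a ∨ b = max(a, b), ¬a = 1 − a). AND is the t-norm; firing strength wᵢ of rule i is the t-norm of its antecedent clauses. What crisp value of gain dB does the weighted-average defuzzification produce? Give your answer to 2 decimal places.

37.10

R1 (z=13.1): low=0.92, nominal=0.27; AND[min(a, b)] → w = 0.27
R2 (z=38.0): ample=0.61, ¬nominal=1−0.27=0.73; AND[min(a, b)] → w = 0.61
R3 (z=55.0): tight=0.36, medium=0.46; AND[min(a, b)] → w = 0.36
R4 (z=36.0): medium=0.46, ¬ample=1−0.61=0.39, ¬loud=1−0.07=0.93; AND[min(a, b)] → w = 0.39
R5 (z=36.0): medium=0.46, loud=0.07, ample=0.61; AND[min(a, b)] → w = 0.07
Weighted average = (0.27·13.1 + 0.61·38.0 + 0.36·55.0 + 0.39·36.0 + 0.07·36.0) / (0.27 + 0.61 + 0.36 + 0.39 + 0.07)
  = 63.0770 / 1.7000 = 37.10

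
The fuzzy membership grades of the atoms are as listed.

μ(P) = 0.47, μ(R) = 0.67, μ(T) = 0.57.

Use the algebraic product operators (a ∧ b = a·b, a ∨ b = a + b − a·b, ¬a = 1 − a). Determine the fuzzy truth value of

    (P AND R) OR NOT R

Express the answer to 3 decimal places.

0.541

P AND R = a·b on (0.4700, 0.6700) = 0.3149
NOT R = 1 − 0.6700 = 0.3300
(P AND R) OR NOT R = a + b − a·b on (0.3149, 0.3300) = 0.5410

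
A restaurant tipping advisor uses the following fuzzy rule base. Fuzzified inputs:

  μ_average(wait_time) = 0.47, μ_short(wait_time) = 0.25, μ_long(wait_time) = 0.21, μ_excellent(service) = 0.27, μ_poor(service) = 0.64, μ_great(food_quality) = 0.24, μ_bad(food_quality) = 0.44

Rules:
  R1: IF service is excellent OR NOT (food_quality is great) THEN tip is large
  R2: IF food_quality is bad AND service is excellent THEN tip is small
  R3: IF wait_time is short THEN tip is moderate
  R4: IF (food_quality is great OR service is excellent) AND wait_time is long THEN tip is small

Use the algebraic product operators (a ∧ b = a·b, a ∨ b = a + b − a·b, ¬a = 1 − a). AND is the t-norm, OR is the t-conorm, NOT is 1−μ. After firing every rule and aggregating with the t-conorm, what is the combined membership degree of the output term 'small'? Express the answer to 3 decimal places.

0.201

R1: excellent=0.27, ¬great=1−0.24=0.76; OR[a + b − a·b] → w = 0.8248
R2: bad=0.44, excellent=0.27; AND[a·b] → w = 0.1188
R3: short=0.25 → w = 0.2500
R4: (great=0.24 OR excellent=0.27) = 0.4452; AND[a·b] with long=0.21 → w = 0.0935
Rules with consequent 'small': {R2, R4} → strengths 0.1188, 0.0935
Aggregate via t-conorm [a + b − a·b]: 0.2012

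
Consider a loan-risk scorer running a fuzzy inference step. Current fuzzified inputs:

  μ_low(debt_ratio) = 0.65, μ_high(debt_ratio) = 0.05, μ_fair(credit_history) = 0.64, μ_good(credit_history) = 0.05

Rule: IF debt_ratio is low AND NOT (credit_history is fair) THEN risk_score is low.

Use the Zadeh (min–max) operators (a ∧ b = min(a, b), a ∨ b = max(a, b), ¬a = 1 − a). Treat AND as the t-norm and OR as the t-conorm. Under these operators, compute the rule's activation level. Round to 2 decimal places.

0.36

firing strength: low=0.65, ¬fair=1−0.64=0.36; AND[min(a, b)] → w = 0.36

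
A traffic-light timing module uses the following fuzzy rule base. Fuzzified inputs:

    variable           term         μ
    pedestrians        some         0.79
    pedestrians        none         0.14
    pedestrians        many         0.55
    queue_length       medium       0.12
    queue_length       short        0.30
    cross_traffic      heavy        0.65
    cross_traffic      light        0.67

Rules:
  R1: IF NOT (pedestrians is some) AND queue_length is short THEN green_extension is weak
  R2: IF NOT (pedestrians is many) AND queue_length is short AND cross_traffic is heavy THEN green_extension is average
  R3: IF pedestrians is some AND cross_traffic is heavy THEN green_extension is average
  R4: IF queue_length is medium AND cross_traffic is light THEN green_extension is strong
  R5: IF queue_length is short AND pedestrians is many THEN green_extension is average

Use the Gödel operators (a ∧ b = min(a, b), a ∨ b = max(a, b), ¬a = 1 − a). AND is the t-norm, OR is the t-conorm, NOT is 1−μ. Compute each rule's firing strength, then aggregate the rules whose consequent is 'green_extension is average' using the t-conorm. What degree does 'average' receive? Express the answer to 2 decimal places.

0.65

R1: ¬some=1−0.79=0.21, short=0.30; AND[min(a, b)] → w = 0.21
R2: ¬many=1−0.55=0.45, short=0.30, heavy=0.65; AND[min(a, b)] → w = 0.30
R3: some=0.79, heavy=0.65; AND[min(a, b)] → w = 0.65
R4: medium=0.12, light=0.67; AND[min(a, b)] → w = 0.12
R5: short=0.30, many=0.55; AND[min(a, b)] → w = 0.30
Rules with consequent 'average': {R2, R3, R5} → strengths 0.30, 0.65, 0.30
Aggregate via t-conorm [max(a, b)]: 0.65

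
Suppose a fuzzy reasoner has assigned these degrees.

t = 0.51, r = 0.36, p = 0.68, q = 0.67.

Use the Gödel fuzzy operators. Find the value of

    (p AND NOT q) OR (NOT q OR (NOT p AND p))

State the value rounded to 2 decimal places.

NOT q = 1 − 0.67 = 0.33
p AND NOT q = min(a, b) on (0.68, 0.33) = 0.33
NOT q = 1 − 0.67 = 0.33
NOT p = 1 − 0.68 = 0.32
NOT p AND p = min(a, b) on (0.32, 0.68) = 0.32
NOT q OR (NOT p AND p) = max(a, b) on (0.33, 0.32) = 0.33
(p AND NOT q) OR (NOT q OR (NOT p AND p)) = max(a, b) on (0.33, 0.33) = 0.33

0.33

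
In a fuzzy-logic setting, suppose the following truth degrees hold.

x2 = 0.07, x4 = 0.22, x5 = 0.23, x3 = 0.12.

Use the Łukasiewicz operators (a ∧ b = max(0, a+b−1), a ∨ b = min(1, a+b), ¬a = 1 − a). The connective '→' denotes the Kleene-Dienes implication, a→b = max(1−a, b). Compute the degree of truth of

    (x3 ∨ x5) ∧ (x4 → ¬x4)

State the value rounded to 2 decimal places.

0.13

x3 ∨ x5 = min(1, a+b) on (0.12, 0.23) = 0.35
¬x4 = 1 − 0.22 = 0.78
x4 → ¬x4  [Kleene-Dienes: max(1−a, b)] with a=0.22, b=0.78 → 0.78
(x3 ∨ x5) ∧ (x4 → ¬x4) = max(0, a+b−1) on (0.35, 0.78) = 0.13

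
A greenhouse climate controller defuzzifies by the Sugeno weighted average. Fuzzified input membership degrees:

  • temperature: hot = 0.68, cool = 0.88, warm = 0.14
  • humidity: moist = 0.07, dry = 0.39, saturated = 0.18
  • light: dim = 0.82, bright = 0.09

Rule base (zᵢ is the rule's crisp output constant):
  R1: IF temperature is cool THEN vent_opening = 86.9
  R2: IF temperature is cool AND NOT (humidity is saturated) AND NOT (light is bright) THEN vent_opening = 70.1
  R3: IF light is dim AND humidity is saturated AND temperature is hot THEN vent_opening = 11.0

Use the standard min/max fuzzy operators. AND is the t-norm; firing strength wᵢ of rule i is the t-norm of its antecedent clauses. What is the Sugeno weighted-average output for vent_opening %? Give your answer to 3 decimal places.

R1 (z=86.9): cool=0.88 → w = 0.88
R2 (z=70.1): cool=0.88, ¬saturated=1−0.18=0.82, ¬bright=1−0.09=0.91; AND[min(a, b)] → w = 0.82
R3 (z=11.0): dim=0.82, saturated=0.18, hot=0.68; AND[min(a, b)] → w = 0.18
Weighted average = (0.88·86.9 + 0.82·70.1 + 0.18·11.0) / (0.88 + 0.82 + 0.18)
  = 135.9340 / 1.8800 = 72.305

72.305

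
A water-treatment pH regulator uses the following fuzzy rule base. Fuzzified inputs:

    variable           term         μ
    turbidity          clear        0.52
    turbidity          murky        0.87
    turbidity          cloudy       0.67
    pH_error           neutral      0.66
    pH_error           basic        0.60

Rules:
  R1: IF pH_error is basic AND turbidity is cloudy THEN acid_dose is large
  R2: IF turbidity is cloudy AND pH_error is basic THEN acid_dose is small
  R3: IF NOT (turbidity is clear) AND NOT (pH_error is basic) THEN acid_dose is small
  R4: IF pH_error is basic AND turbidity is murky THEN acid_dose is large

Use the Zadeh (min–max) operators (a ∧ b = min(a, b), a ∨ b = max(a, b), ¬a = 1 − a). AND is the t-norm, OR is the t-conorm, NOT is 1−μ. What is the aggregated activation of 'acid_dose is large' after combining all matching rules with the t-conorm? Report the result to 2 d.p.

R1: basic=0.60, cloudy=0.67; AND[min(a, b)] → w = 0.60
R2: cloudy=0.67, basic=0.60; AND[min(a, b)] → w = 0.60
R3: ¬clear=1−0.52=0.48, ¬basic=1−0.60=0.40; AND[min(a, b)] → w = 0.40
R4: basic=0.60, murky=0.87; AND[min(a, b)] → w = 0.60
Rules with consequent 'large': {R1, R4} → strengths 0.60, 0.60
Aggregate via t-conorm [max(a, b)]: 0.60

0.60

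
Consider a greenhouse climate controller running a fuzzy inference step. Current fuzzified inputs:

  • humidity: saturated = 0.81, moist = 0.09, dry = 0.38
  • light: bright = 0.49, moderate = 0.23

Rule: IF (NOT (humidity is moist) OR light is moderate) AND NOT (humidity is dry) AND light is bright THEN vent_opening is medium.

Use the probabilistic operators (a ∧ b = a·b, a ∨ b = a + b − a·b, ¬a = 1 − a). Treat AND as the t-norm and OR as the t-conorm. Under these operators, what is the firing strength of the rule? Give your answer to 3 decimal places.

firing strength: (¬moist=1−0.09=0.91 OR moderate=0.23) = 0.9307; AND[a·b] with ¬dry=1−0.38=0.62, bright=0.49 → w = 0.2827

0.283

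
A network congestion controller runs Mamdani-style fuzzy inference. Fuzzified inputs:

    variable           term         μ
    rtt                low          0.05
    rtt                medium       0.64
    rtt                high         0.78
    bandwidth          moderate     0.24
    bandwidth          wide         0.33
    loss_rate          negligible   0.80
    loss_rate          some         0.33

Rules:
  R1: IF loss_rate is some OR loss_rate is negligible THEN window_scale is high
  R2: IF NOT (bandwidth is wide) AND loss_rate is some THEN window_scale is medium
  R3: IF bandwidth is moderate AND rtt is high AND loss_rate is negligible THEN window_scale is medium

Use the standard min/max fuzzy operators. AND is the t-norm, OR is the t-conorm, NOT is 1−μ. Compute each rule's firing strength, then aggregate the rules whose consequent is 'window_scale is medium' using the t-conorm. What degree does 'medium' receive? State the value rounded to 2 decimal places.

R1: some=0.33, negligible=0.80; OR[max(a, b)] → w = 0.80
R2: ¬wide=1−0.33=0.67, some=0.33; AND[min(a, b)] → w = 0.33
R3: moderate=0.24, high=0.78, negligible=0.80; AND[min(a, b)] → w = 0.24
Rules with consequent 'medium': {R2, R3} → strengths 0.33, 0.24
Aggregate via t-conorm [max(a, b)]: 0.33

0.33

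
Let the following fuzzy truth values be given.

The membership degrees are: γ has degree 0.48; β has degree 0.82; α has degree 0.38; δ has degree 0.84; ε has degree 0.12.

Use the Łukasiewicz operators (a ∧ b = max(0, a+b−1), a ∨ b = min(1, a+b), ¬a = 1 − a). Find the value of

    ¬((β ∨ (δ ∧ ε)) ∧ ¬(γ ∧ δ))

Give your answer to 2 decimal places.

δ ∧ ε = max(0, a+b−1) on (0.84, 0.12) = 0.00
β ∨ (δ ∧ ε) = min(1, a+b) on (0.82, 0.00) = 0.82
γ ∧ δ = max(0, a+b−1) on (0.48, 0.84) = 0.32
¬(γ ∧ δ) = 1 − 0.32 = 0.68
(β ∨ (δ ∧ ε)) ∧ ¬(γ ∧ δ) = max(0, a+b−1) on (0.82, 0.68) = 0.50
¬((β ∨ (δ ∧ ε)) ∧ ¬(γ ∧ δ)) = 1 − 0.50 = 0.50

0.50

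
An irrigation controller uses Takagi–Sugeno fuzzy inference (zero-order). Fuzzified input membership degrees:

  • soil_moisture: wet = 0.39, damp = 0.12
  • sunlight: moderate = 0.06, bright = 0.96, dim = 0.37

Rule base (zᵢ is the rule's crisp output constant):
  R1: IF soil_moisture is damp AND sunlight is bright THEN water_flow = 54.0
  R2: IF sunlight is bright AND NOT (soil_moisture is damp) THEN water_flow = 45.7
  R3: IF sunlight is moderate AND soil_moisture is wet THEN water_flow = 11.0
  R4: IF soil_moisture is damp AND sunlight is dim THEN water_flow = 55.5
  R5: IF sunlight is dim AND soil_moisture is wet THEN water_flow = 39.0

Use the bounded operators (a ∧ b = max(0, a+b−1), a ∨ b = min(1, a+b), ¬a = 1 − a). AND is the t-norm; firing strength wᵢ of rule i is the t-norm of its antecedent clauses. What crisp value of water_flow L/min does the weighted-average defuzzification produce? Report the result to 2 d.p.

46.42

R1 (z=54.0): damp=0.12, bright=0.96; AND[max(0, a+b−1)] → w = 0.08
R2 (z=45.7): bright=0.96, ¬damp=1−0.12=0.88; AND[max(0, a+b−1)] → w = 0.84
R3 (z=11.0): moderate=0.06, wet=0.39; AND[max(0, a+b−1)] → w = 0.00
R4 (z=55.5): damp=0.12, dim=0.37; AND[max(0, a+b−1)] → w = 0.00
R5 (z=39.0): dim=0.37, wet=0.39; AND[max(0, a+b−1)] → w = 0.00
Weighted average = (0.08·54.0 + 0.84·45.7 + 0.00·11.0 + 0.00·55.5 + 0.00·39.0) / (0.08 + 0.84 + 0.00 + 0.00 + 0.00)
  = 42.7080 / 0.9200 = 46.42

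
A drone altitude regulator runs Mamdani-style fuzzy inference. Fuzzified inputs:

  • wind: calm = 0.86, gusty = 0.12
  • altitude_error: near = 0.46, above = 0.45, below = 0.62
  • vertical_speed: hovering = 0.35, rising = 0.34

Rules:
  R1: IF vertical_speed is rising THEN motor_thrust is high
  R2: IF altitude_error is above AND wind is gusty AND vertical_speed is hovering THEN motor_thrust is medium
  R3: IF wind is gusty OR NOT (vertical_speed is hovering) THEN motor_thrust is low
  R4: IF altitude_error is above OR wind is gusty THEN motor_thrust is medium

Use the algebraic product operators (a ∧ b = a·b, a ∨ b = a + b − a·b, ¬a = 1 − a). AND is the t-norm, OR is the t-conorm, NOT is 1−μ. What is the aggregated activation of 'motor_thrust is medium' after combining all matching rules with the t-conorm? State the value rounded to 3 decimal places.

0.525

R1: rising=0.34 → w = 0.3400
R2: above=0.45, gusty=0.12, hovering=0.35; AND[a·b] → w = 0.0189
R3: gusty=0.12, ¬hovering=1−0.35=0.65; OR[a + b − a·b] → w = 0.6920
R4: above=0.45, gusty=0.12; OR[a + b − a·b] → w = 0.5160
Rules with consequent 'medium': {R2, R4} → strengths 0.0189, 0.5160
Aggregate via t-conorm [a + b − a·b]: 0.5251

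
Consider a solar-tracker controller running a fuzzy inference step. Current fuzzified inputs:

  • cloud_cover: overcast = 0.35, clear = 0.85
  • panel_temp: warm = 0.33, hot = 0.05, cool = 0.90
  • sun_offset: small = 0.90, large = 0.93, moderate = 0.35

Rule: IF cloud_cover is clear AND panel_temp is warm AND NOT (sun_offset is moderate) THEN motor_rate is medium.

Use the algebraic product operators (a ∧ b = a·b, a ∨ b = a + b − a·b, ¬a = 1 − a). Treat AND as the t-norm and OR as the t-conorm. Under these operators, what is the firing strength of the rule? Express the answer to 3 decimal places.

0.182

firing strength: clear=0.85, warm=0.33, ¬moderate=1−0.35=0.65; AND[a·b] → w = 0.1823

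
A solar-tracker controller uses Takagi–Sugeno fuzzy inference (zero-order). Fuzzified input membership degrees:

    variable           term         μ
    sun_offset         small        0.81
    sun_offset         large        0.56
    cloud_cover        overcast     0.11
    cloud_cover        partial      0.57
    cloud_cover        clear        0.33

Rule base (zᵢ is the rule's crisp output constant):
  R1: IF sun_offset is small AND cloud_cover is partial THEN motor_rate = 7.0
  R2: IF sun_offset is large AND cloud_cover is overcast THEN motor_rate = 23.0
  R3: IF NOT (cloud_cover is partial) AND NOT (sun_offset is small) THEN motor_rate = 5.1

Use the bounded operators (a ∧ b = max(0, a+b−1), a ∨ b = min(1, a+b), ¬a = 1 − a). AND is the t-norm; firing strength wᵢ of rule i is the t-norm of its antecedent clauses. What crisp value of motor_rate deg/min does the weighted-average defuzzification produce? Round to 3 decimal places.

R1 (z=7.0): small=0.81, partial=0.57; AND[max(0, a+b−1)] → w = 0.38
R2 (z=23.0): large=0.56, overcast=0.11; AND[max(0, a+b−1)] → w = 0.00
R3 (z=5.1): ¬partial=1−0.57=0.43, ¬small=1−0.81=0.19; AND[max(0, a+b−1)] → w = 0.00
Weighted average = (0.38·7.0 + 0.00·23.0 + 0.00·5.1) / (0.38 + 0.00 + 0.00)
  = 2.6600 / 0.3800 = 7.000

7.000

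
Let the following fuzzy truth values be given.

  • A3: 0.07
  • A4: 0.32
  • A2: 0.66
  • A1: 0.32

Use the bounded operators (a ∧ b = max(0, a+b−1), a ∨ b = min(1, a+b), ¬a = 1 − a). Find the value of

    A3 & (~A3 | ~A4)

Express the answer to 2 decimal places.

0.07

~A3 = 1 − 0.07 = 0.93
~A4 = 1 − 0.32 = 0.68
~A3 | ~A4 = min(1, a+b) on (0.93, 0.68) = 1.00
A3 & (~A3 | ~A4) = max(0, a+b−1) on (0.07, 1.00) = 0.07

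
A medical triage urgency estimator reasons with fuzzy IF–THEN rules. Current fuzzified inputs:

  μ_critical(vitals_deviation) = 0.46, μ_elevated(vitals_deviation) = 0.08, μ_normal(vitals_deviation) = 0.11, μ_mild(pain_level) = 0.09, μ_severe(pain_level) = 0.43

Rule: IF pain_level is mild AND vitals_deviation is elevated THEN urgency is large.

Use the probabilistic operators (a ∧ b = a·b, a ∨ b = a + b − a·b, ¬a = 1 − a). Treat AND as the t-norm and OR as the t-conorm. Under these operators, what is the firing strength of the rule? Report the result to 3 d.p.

firing strength: mild=0.09, elevated=0.08; AND[a·b] → w = 0.0072

0.007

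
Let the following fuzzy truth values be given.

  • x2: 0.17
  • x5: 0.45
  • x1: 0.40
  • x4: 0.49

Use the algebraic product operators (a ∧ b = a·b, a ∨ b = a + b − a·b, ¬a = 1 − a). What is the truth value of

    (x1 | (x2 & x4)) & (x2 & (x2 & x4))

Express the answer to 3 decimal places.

x2 & x4 = a·b on (0.1700, 0.4900) = 0.0833
x1 | (x2 & x4) = a + b − a·b on (0.4000, 0.0833) = 0.4500
x2 & x4 = a·b on (0.1700, 0.4900) = 0.0833
x2 & (x2 & x4) = a·b on (0.1700, 0.0833) = 0.0142
(x1 | (x2 & x4)) & (x2 & (x2 & x4)) = a·b on (0.4500, 0.0142) = 0.0064

0.006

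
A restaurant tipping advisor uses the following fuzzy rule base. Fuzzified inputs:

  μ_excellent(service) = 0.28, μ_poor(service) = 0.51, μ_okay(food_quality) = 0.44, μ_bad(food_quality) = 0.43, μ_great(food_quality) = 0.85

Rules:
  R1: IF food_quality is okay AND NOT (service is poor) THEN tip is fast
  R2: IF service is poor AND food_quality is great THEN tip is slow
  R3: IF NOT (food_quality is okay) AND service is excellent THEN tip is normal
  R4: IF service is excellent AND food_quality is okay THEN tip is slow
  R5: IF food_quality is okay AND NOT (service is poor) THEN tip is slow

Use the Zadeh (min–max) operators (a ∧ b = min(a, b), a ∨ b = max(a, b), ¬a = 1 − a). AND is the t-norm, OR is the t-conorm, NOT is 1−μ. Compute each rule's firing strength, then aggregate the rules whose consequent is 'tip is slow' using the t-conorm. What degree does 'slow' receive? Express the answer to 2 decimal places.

0.51

R1: okay=0.44, ¬poor=1−0.51=0.49; AND[min(a, b)] → w = 0.44
R2: poor=0.51, great=0.85; AND[min(a, b)] → w = 0.51
R3: ¬okay=1−0.44=0.56, excellent=0.28; AND[min(a, b)] → w = 0.28
R4: excellent=0.28, okay=0.44; AND[min(a, b)] → w = 0.28
R5: okay=0.44, ¬poor=1−0.51=0.49; AND[min(a, b)] → w = 0.44
Rules with consequent 'slow': {R2, R4, R5} → strengths 0.51, 0.28, 0.44
Aggregate via t-conorm [max(a, b)]: 0.51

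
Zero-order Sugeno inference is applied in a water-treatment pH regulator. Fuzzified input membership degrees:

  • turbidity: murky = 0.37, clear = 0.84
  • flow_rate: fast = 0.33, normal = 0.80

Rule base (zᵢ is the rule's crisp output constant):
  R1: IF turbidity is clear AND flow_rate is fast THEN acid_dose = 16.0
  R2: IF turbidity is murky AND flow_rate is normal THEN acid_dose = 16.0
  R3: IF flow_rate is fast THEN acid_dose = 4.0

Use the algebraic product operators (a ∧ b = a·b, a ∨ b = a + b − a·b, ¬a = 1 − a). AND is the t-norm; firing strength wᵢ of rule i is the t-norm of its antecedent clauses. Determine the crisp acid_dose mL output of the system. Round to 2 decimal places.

11.62

R1 (z=16.0): clear=0.84, fast=0.33; AND[a·b] → w = 0.2772
R2 (z=16.0): murky=0.37, normal=0.80; AND[a·b] → w = 0.2960
R3 (z=4.0): fast=0.33 → w = 0.3300
Weighted average = (0.2772·16.0 + 0.2960·16.0 + 0.3300·4.0) / (0.2772 + 0.2960 + 0.3300)
  = 10.4912 / 0.9032 = 11.62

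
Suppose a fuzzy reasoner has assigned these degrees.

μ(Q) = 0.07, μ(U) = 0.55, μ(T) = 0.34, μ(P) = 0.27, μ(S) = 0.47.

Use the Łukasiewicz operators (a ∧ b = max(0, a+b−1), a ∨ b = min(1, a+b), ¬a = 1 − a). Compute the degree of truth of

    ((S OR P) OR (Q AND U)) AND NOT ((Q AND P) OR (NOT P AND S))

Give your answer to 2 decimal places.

S OR P = min(1, a+b) on (0.47, 0.27) = 0.74
Q AND U = max(0, a+b−1) on (0.07, 0.55) = 0.00
(S OR P) OR (Q AND U) = min(1, a+b) on (0.74, 0.00) = 0.74
Q AND P = max(0, a+b−1) on (0.07, 0.27) = 0.00
NOT P = 1 − 0.27 = 0.73
NOT P AND S = max(0, a+b−1) on (0.73, 0.47) = 0.20
(Q AND P) OR (NOT P AND S) = min(1, a+b) on (0.00, 0.20) = 0.20
NOT ((Q AND P) OR (NOT P AND S)) = 1 − 0.20 = 0.80
((S OR P) OR (Q AND U)) AND NOT ((Q AND P) OR (NOT P AND S)) = max(0, a+b−1) on (0.74, 0.80) = 0.54

0.54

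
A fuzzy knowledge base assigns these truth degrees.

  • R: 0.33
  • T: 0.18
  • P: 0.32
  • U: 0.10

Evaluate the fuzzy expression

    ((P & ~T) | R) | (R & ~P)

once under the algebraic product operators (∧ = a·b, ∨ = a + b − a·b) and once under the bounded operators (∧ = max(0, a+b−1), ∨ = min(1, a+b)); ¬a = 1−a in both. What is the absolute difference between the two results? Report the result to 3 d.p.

0.137

Under algebraic product:
  ~T = 1 − 0.1800 = 0.8200
  P & ~T = a·b on (0.3200, 0.8200) = 0.2624
  (P & ~T) | R = a + b − a·b on (0.2624, 0.3300) = 0.5058
  ~P = 1 − 0.3200 = 0.6800
  R & ~P = a·b on (0.3300, 0.6800) = 0.2244
  ((P & ~T) | R) | (R & ~P) = a + b − a·b on (0.5058, 0.2244) = 0.6167
  → value = 0.6167
Under bounded:
  ~T = 1 − 0.18 = 0.82
  P & ~T = max(0, a+b−1) on (0.32, 0.82) = 0.14
  (P & ~T) | R = min(1, a+b) on (0.14, 0.33) = 0.47
  ~P = 1 − 0.32 = 0.68
  R & ~P = max(0, a+b−1) on (0.33, 0.68) = 0.01
  ((P & ~T) | R) | (R & ~P) = min(1, a+b) on (0.47, 0.01) = 0.48
  → value = 0.4800
|0.6167 − 0.4800| = 0.137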